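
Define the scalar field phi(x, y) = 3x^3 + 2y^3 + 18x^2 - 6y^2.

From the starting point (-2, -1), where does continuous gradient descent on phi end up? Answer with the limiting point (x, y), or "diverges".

diverges

phi is separable, so gradient descent decouples: x follows -∂phi/∂x, y follows -∂phi/∂y.
∂phi/∂x = 9x(x + 4); at x=-2 this is -36, so x increases.
∂phi/∂y = 6y(y - 2); at y=-1 this is 18, so y decreases.
The y-coordinate has no critical point in that direction and runs off to infinity.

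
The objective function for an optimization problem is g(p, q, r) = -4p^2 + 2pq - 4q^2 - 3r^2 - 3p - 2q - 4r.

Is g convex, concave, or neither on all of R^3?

concave

g is quadratic, so its Hessian is the constant matrix H = [[-8, 2, 0], [2, -8, 0], [0, 0, -6]].
Leading principal minors: -8, 60, -360.
Signs alternate −, +, − ⇒ H ≺ 0 ⇒ concave.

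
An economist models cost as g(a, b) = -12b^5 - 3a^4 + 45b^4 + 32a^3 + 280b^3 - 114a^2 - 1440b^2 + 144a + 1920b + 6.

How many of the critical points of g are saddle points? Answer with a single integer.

6

g separates as a function of a plus a function of b, so ∇g=0 decouples.
∂g/∂a = -12(a - 4)(a - 3)(a - 1) = 0 at a ∈ {1, 3, 4}; ∂g/∂b = -60(b - 4)(b - 2)(b - 1)(b + 4) = 0 at b ∈ {-4, 1, 2, 4}.
The Hessian is diagonal: diag(g_aa, g_bb). Second derivatives: g_aa(1)=-72, g_aa(3)=24, g_aa(4)=-36; g_bb(-4)=14400, g_bb(1)=-900, g_bb(2)=720, g_bb(4)=-2880.
Saddle points occur where the two diagonal entries have opposite signs: (1, -4), (1, 2), (3, 1), (3, 4), (4, -4), (4, 2). Count: 6.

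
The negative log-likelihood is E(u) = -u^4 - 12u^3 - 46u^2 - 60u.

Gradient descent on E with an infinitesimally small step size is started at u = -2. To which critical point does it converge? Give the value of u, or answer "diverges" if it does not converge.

E'(u) = -4(u + 1)(u + 3)(u + 5), so E'(-2) = 12.
Gradient descent moves in the -E' direction, i.e. u is decreasing.
The nearest critical point in that direction is u = -3, where E'' = 16 > 0 (a local minimum). The iterate converges there.

-3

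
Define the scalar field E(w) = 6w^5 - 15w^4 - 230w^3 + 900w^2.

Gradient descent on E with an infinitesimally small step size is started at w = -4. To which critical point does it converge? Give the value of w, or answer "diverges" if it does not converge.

0

E'(w) = 30w(w - 4)(w - 3)(w + 5), so E'(-4) = -6720.
Gradient descent moves in the -E' direction, i.e. w is increasing.
The nearest critical point in that direction is w = 0, where E'' = 1800 > 0 (a local minimum). The iterate converges there.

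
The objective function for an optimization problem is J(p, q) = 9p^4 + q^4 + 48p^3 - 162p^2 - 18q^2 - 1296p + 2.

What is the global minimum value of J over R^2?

-3400

J(p,q) separates as A(p) + B(q) + 2, so its minimum is min A + min B + 2.
A'(p) = 36(p - 3)(p + 3)(p + 4) vanishes at p ∈ {-4, -3, 3}; B'(q) = 4q(q - 3)(q + 3) vanishes at q ∈ {-3, 0, 3}.
Local minima of A (where A''>0): A(-4)=1824, A(3)=-3321. Local minima of B: B(-3)=-81, B(3)=-81.
So the global minimum of J is A(3) + B(-3) + 2 = -3321 − 81 + 2 = -3400, attained at (3, -3).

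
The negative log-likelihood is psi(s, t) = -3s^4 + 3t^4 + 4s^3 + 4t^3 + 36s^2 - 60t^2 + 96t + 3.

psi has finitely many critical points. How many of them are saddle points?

5

psi separates as a function of s plus a function of t, so ∇psi=0 decouples.
∂psi/∂s = -12s(s - 3)(s + 2) = 0 at s ∈ {-2, 0, 3}; ∂psi/∂t = 12(t - 2)(t - 1)(t + 4) = 0 at t ∈ {-4, 1, 2}.
The Hessian is diagonal: diag(psi_ss, psi_tt). Second derivatives: psi_ss(-2)=-120, psi_ss(0)=72, psi_ss(3)=-180; psi_tt(-4)=360, psi_tt(1)=-60, psi_tt(2)=72.
Saddle points occur where the two diagonal entries have opposite signs: (-2, -4), (-2, 2), (0, 1), (3, -4), (3, 2). Count: 5.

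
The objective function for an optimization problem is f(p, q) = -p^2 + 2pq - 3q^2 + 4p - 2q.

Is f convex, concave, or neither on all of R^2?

f is quadratic, so its Hessian is the constant matrix H = [[-2, 2], [2, -6]].
det(H) = 8, tr(H) = -8.
det(H) > 0 and tr(H) < 0, so H is negative definite everywhere: concave.

concave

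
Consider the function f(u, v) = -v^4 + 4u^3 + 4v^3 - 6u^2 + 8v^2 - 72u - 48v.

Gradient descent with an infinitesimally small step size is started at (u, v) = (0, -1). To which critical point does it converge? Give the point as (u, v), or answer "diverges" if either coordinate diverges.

f is separable, so gradient descent decouples: u follows -∂f/∂u, v follows -∂f/∂v.
∂f/∂u = 12(u - 3)(u + 2); at u=0 this is -72, so u increases.
∂f/∂v = -4(v - 3)(v - 2)(v + 2); at v=-1 this is -48, so v increases.
u converges to its nearest critical value 3 (a local min of the u-part); v converges to 2. The iterate converges to (3, 2).

(3, 2)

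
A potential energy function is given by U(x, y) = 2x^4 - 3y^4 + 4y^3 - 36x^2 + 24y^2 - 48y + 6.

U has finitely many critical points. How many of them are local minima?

U separates as a function of x plus a function of y, so ∇U=0 decouples.
∂U/∂x = 8x(x - 3)(x + 3) = 0 at x ∈ {-3, 0, 3}; ∂U/∂y = -12(y - 2)(y - 1)(y + 2) = 0 at y ∈ {-2, 1, 2}.
The Hessian is diagonal: diag(U_xx, U_yy). Second derivatives: U_xx(-3)=144, U_xx(0)=-72, U_xx(3)=144; U_yy(-2)=-144, U_yy(1)=36, U_yy(2)=-48.
Local minima occur where both diagonal entries positive: (-3, 1), (3, 1). Count: 2.

2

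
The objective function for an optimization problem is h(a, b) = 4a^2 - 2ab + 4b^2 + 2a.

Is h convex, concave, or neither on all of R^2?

convex

h is quadratic, so its Hessian is the constant matrix H = [[8, -2], [-2, 8]].
det(H) = 60, tr(H) = 16.
det(H) > 0 and tr(H) > 0, so H is positive definite everywhere: convex.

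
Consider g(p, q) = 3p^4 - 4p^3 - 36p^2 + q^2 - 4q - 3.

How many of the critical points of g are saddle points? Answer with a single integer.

g separates as a function of p plus a function of q, so ∇g=0 decouples.
∂g/∂p = 12p(p - 3)(p + 2) = 0 at p ∈ {-2, 0, 3}; ∂g/∂q = 2(q - 2) = 0 at q ∈ {2}.
The Hessian is diagonal: diag(g_pp, g_qq). Second derivatives: g_pp(-2)=120, g_pp(0)=-72, g_pp(3)=180; g_qq(2)=2.
Saddle points occur where the two diagonal entries have opposite signs: (0, 2). Count: 1.

1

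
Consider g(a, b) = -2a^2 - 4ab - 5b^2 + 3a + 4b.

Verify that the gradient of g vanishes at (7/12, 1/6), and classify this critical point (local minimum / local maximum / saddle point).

∇g = (-4a - 4b + 3, -4a - 10b + 4); substituting (7/12, 1/6) gives ∇g = (0, 0), so (7/12, 1/6) is indeed a critical point.
The Hessian of g is constant: H = [[-4, -4], [-4, -10]].
det(H) = (-4)·(-10) − (-4)² = 24.
det(H) > 0 and tr(H) = -14 < 0, so H is negative definite and the point is a local maximum.

local maximum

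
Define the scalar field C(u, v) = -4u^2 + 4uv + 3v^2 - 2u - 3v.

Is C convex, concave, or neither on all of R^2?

neither

C is quadratic, so its Hessian is the constant matrix H = [[-8, 4], [4, 6]].
det(H) = -64, tr(H) = -2.
det(H) < 0, so H is indefinite: neither convex nor concave.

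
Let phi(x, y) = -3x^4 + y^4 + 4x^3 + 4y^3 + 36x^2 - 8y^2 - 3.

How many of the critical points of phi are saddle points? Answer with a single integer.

5

phi separates as a function of x plus a function of y, so ∇phi=0 decouples.
∂phi/∂x = -12x(x - 3)(x + 2) = 0 at x ∈ {-2, 0, 3}; ∂phi/∂y = 4y(y - 1)(y + 4) = 0 at y ∈ {-4, 0, 1}.
The Hessian is diagonal: diag(phi_xx, phi_yy). Second derivatives: phi_xx(-2)=-120, phi_xx(0)=72, phi_xx(3)=-180; phi_yy(-4)=80, phi_yy(0)=-16, phi_yy(1)=20.
Saddle points occur where the two diagonal entries have opposite signs: (-2, -4), (-2, 1), (0, 0), (3, -4), (3, 1). Count: 5.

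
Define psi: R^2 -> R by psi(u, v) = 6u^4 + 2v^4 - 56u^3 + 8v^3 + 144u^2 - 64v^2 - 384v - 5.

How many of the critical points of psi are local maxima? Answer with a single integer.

psi separates as a function of u plus a function of v, so ∇psi=0 decouples.
∂psi/∂u = 24u(u - 4)(u - 3) = 0 at u ∈ {0, 3, 4}; ∂psi/∂v = 8(v - 4)(v + 3)(v + 4) = 0 at v ∈ {-4, -3, 4}.
The Hessian is diagonal: diag(psi_uu, psi_vv). Second derivatives: psi_uu(0)=288, psi_uu(3)=-72, psi_uu(4)=96; psi_vv(-4)=64, psi_vv(-3)=-56, psi_vv(4)=448.
Local maxima occur where both diagonal entries negative: (3, -3). Count: 1.

1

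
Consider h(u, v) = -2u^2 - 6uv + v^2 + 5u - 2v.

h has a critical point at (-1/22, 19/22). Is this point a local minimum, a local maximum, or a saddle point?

The Hessian of h is constant: H = [[-4, -6], [-6, 2]].
det(H) = (-4)·2 − (-6)² = -44.
Since det(H) < 0, H is indefinite and the critical point is a saddle point.

saddle point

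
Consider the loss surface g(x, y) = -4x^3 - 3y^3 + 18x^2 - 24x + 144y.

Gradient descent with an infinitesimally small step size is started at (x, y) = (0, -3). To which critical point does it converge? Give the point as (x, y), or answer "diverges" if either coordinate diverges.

(1, -4)

g is separable, so gradient descent decouples: x follows -∂g/∂x, y follows -∂g/∂y.
∂g/∂x = -12(x - 2)(x - 1); at x=0 this is -24, so x increases.
∂g/∂y = -9(y - 4)(y + 4); at y=-3 this is 63, so y decreases.
x converges to its nearest critical value 1 (a local min of the x-part); y converges to -4. The iterate converges to (1, -4).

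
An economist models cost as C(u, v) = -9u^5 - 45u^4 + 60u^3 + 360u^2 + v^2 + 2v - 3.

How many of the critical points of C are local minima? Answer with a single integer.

C separates as a function of u plus a function of v, so ∇C=0 decouples.
∂C/∂u = -45u(u - 2)(u + 2)(u + 4) = 0 at u ∈ {-4, -2, 0, 2}; ∂C/∂v = 2(v + 1) = 0 at v ∈ {-1}.
The Hessian is diagonal: diag(C_uu, C_vv). Second derivatives: C_uu(-4)=2160, C_uu(-2)=-720, C_uu(0)=720, C_uu(2)=-2160; C_vv(-1)=2.
Local minima occur where both diagonal entries positive: (-4, -1), (0, -1). Count: 2.

2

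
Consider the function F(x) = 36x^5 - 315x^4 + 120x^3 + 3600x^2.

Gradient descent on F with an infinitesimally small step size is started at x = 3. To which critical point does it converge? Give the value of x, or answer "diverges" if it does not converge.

F'(x) = 180x(x - 5)(x - 4)(x + 2), so F'(3) = 5400.
Gradient descent moves in the -F' direction, i.e. x is decreasing.
The nearest critical point in that direction is x = 0, where F'' = 7200 > 0 (a local minimum). The iterate converges there.

0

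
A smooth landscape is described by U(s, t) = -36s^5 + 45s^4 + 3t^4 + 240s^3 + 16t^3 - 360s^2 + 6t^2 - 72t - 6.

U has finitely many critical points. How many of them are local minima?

U separates as a function of s plus a function of t, so ∇U=0 decouples.
∂U/∂s = -180s(s - 2)(s - 1)(s + 2) = 0 at s ∈ {-2, 0, 1, 2}; ∂U/∂t = 12(t - 1)(t + 2)(t + 3) = 0 at t ∈ {-3, -2, 1}.
The Hessian is diagonal: diag(U_ss, U_tt). Second derivatives: U_ss(-2)=4320, U_ss(0)=-720, U_ss(1)=540, U_ss(2)=-1440; U_tt(-3)=48, U_tt(-2)=-36, U_tt(1)=144.
Local minima occur where both diagonal entries positive: (-2, -3), (-2, 1), (1, -3), (1, 1). Count: 4.

4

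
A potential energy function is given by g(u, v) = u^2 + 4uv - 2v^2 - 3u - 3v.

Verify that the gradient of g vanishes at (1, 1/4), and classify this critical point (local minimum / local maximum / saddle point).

∇g = (2u + 4v - 3, 4u - 4v - 3); substituting (1, 1/4) gives ∇g = (0, 0), so (1, 1/4) is indeed a critical point.
The Hessian of g is constant: H = [[2, 4], [4, -4]].
det(H) = 2·(-4) − 4² = -24.
Since det(H) < 0, H is indefinite and the critical point is a saddle point.

saddle point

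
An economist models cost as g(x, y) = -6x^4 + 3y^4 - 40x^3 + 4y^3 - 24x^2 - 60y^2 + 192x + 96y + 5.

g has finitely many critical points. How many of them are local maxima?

g separates as a function of x plus a function of y, so ∇g=0 decouples.
∂g/∂x = -24(x - 1)(x + 2)(x + 4) = 0 at x ∈ {-4, -2, 1}; ∂g/∂y = 12(y - 2)(y - 1)(y + 4) = 0 at y ∈ {-4, 1, 2}.
The Hessian is diagonal: diag(g_xx, g_yy). Second derivatives: g_xx(-4)=-240, g_xx(-2)=144, g_xx(1)=-360; g_yy(-4)=360, g_yy(1)=-60, g_yy(2)=72.
Local maxima occur where both diagonal entries negative: (-4, 1), (1, 1). Count: 2.

2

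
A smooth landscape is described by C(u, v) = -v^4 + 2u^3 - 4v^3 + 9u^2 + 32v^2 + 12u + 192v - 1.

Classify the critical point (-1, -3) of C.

The mixed partial ∂²C/∂u∂v is 0, so the Hessian at any point is diag(C_uu, C_vv) = diag(6(2u + 3), 4(-3v^2 - 6v + 16)).
At (-1, -3): H = diag(6, 28).
Both eigenvalues are positive, so H is positive definite: a local minimum.

local minimum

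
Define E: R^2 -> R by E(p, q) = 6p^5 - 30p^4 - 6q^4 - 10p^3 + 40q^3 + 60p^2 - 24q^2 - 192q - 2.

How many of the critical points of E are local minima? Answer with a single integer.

E separates as a function of p plus a function of q, so ∇E=0 decouples.
∂E/∂p = 30p(p - 4)(p - 1)(p + 1) = 0 at p ∈ {-1, 0, 1, 4}; ∂E/∂q = -24(q - 4)(q - 2)(q + 1) = 0 at q ∈ {-1, 2, 4}.
The Hessian is diagonal: diag(E_pp, E_qq). Second derivatives: E_pp(-1)=-300, E_pp(0)=120, E_pp(1)=-180, E_pp(4)=1800; E_qq(-1)=-360, E_qq(2)=144, E_qq(4)=-240.
Local minima occur where both diagonal entries positive: (0, 2), (4, 2). Count: 2.

2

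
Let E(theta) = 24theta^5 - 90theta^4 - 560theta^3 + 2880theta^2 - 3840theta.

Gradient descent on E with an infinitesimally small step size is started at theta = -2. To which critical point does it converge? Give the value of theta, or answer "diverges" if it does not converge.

1

E'(theta) = 120(theta - 4)(theta - 2)(theta - 1)(theta + 4), so E'(-2) = -17280.
Gradient descent moves in the -E' direction, i.e. theta is increasing.
The nearest critical point in that direction is theta = 1, where E'' = 1800 > 0 (a local minimum). The iterate converges there.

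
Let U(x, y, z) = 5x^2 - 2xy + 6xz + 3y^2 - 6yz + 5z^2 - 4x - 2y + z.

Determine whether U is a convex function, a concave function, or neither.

convex

U is quadratic, so its Hessian is the constant matrix H = [[10, -2, 6], [-2, 6, -6], [6, -6, 10]].
Leading principal minors: 10, 56, 128.
All positive ⇒ H ≻ 0 ⇒ convex.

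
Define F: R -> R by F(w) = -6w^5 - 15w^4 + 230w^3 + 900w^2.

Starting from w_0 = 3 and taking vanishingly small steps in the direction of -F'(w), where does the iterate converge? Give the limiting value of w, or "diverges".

F'(w) = -30w(w - 5)(w + 3)(w + 4), so F'(3) = 7560.
Gradient descent moves in the -F' direction, i.e. w is decreasing.
The nearest critical point in that direction is w = 0, where F'' = 1800 > 0 (a local minimum). The iterate converges there.

0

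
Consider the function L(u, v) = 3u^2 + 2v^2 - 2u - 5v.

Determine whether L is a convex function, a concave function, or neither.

L is quadratic, so its Hessian is the constant matrix H = [[6, 0], [0, 4]].
det(H) = 24, tr(H) = 10.
det(H) > 0 and tr(H) > 0, so H is positive definite everywhere: convex.

convex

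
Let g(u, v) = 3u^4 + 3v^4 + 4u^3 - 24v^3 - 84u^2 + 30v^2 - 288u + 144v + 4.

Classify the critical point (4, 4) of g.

local minimum

The mixed partial ∂²g/∂u∂v is 0, so the Hessian at any point is diag(g_uu, g_vv) = diag(12(3u^2 + 2u - 14), 12(3v^2 - 12v + 5)).
At (4, 4): H = diag(504, 60).
Both eigenvalues are positive, so H is positive definite: a local minimum.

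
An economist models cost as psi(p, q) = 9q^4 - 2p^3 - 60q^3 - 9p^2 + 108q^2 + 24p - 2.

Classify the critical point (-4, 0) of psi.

The mixed partial ∂²psi/∂p∂q is 0, so the Hessian at any point is diag(psi_pp, psi_qq) = diag(-6(2p + 3), 36(3q^2 - 10q + 6)).
At (-4, 0): H = diag(30, 216).
Both eigenvalues are positive, so H is positive definite: a local minimum.

local minimum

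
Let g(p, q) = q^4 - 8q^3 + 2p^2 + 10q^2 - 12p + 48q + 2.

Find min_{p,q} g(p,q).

g(p,q) separates as A(p) + B(q) + 2, so its minimum is min A + min B + 2.
A'(p) = 4p - 12 vanishes at p ∈ {3}; B'(q) = 4(q - 4)(q - 3)(q + 1) vanishes at q ∈ {-1, 3, 4}.
Local minima of A (where A''>0): A(3)=-18. Local minima of B: B(-1)=-29, B(4)=96.
So the global minimum of g is A(3) + B(-1) + 2 = -18 − 29 + 2 = -45, attained at (3, -1).

-45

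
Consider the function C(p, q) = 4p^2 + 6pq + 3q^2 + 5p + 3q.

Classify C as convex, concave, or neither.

convex

C is quadratic, so its Hessian is the constant matrix H = [[8, 6], [6, 6]].
det(H) = 12, tr(H) = 14.
det(H) > 0 and tr(H) > 0, so H is positive definite everywhere: convex.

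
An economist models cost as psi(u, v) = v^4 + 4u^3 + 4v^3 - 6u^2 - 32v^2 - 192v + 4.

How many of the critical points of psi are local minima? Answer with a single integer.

psi separates as a function of u plus a function of v, so ∇psi=0 decouples.
∂psi/∂u = 12u(u - 1) = 0 at u ∈ {0, 1}; ∂psi/∂v = 4(v - 4)(v + 3)(v + 4) = 0 at v ∈ {-4, -3, 4}.
The Hessian is diagonal: diag(psi_uu, psi_vv). Second derivatives: psi_uu(0)=-12, psi_uu(1)=12; psi_vv(-4)=32, psi_vv(-3)=-28, psi_vv(4)=224.
Local minima occur where both diagonal entries positive: (1, -4), (1, 4). Count: 2.

2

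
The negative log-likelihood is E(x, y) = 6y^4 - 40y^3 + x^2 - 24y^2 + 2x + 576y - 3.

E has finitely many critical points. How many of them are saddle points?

1

E separates as a function of x plus a function of y, so ∇E=0 decouples.
∂E/∂x = 2(x + 1) = 0 at x ∈ {-1}; ∂E/∂y = 24(y - 4)(y - 3)(y + 2) = 0 at y ∈ {-2, 3, 4}.
The Hessian is diagonal: diag(E_xx, E_yy). Second derivatives: E_xx(-1)=2; E_yy(-2)=720, E_yy(3)=-120, E_yy(4)=144.
Saddle points occur where the two diagonal entries have opposite signs: (-1, 3). Count: 1.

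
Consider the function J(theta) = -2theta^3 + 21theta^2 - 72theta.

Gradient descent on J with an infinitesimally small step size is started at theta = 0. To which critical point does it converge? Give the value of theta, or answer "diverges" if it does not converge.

J'(theta) = -6(theta - 4)(theta - 3), so J'(0) = -72.
Gradient descent moves in the -J' direction, i.e. theta is increasing.
The nearest critical point in that direction is theta = 3, where J'' = 6 > 0 (a local minimum). The iterate converges there.

3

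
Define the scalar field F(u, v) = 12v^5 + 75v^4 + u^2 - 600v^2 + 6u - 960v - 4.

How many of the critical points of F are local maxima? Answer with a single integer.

F separates as a function of u plus a function of v, so ∇F=0 decouples.
∂F/∂u = 2(u + 3) = 0 at u ∈ {-3}; ∂F/∂v = 60(v - 2)(v + 1)(v + 2)(v + 4) = 0 at v ∈ {-4, -2, -1, 2}.
The Hessian is diagonal: diag(F_uu, F_vv). Second derivatives: F_uu(-3)=2; F_vv(-4)=-2160, F_vv(-2)=480, F_vv(-1)=-540, F_vv(2)=4320.
Local maxima occur where both diagonal entries negative: none. Count: 0.

0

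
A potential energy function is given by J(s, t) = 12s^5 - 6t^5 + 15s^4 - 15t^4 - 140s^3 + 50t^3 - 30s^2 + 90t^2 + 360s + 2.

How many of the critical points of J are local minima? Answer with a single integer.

J separates as a function of s plus a function of t, so ∇J=0 decouples.
∂J/∂s = 60(s - 2)(s - 1)(s + 1)(s + 3) = 0 at s ∈ {-3, -1, 1, 2}; ∂J/∂t = -30t(t - 2)(t + 1)(t + 3) = 0 at t ∈ {-3, -1, 0, 2}.
The Hessian is diagonal: diag(J_ss, J_tt). Second derivatives: J_ss(-3)=-2400, J_ss(-1)=720, J_ss(1)=-480, J_ss(2)=900; J_tt(-3)=900, J_tt(-1)=-180, J_tt(0)=180, J_tt(2)=-900.
Local minima occur where both diagonal entries positive: (-1, -3), (-1, 0), (2, -3), (2, 0). Count: 4.

4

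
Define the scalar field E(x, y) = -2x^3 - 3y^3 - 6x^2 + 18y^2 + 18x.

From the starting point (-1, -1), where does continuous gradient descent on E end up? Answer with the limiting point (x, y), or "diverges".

(-3, 0)

E is separable, so gradient descent decouples: x follows -∂E/∂x, y follows -∂E/∂y.
∂E/∂x = -6(x - 1)(x + 3); at x=-1 this is 24, so x decreases.
∂E/∂y = -9y(y - 4); at y=-1 this is -45, so y increases.
x converges to its nearest critical value -3 (a local min of the x-part); y converges to 0. The iterate converges to (-3, 0).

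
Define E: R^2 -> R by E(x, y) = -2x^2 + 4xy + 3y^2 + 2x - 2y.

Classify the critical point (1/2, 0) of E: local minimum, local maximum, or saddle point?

saddle point

The Hessian of E is constant: H = [[-4, 4], [4, 6]].
det(H) = (-4)·6 − 4² = -40.
Since det(H) < 0, H is indefinite and the critical point is a saddle point.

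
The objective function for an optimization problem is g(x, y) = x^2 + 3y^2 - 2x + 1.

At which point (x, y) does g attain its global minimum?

(1, 0)

g(x,y) separates as P(x) + Q(y) + 1, so its minimum is min P + min Q + 1.
P'(x) = 2x - 2 vanishes at x ∈ {1}; Q'(y) = 6y vanishes at y ∈ {0}.
Local minima of P (where P''>0): P(1)=-1. Local minima of Q: Q(0)=0.
So the global minimum of g is P(1) + Q(0) + 1 = -1 + 0 + 1 = 0, attained at (1, 0).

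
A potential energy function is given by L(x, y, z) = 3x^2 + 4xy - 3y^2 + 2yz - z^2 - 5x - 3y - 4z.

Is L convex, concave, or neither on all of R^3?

L is quadratic, so its Hessian is the constant matrix H = [[6, 4, 0], [4, -6, 2], [0, 2, -2]].
Leading principal minors: 6, -52, 80.
Neither pattern holds ⇒ H is indefinite ⇒ neither convex nor concave.

neither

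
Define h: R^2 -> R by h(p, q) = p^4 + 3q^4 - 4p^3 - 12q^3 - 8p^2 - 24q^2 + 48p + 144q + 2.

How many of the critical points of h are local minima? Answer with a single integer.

h separates as a function of p plus a function of q, so ∇h=0 decouples.
∂h/∂p = 4(p - 3)(p - 2)(p + 2) = 0 at p ∈ {-2, 2, 3}; ∂h/∂q = 12(q - 3)(q - 2)(q + 2) = 0 at q ∈ {-2, 2, 3}.
The Hessian is diagonal: diag(h_pp, h_qq). Second derivatives: h_pp(-2)=80, h_pp(2)=-16, h_pp(3)=20; h_qq(-2)=240, h_qq(2)=-48, h_qq(3)=60.
Local minima occur where both diagonal entries positive: (-2, -2), (-2, 3), (3, -2), (3, 3). Count: 4.

4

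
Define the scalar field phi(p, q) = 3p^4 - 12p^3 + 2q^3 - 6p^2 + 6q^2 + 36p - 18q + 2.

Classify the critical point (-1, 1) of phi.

local minimum

The mixed partial ∂²phi/∂p∂q is 0, so the Hessian at any point is diag(phi_pp, phi_qq) = diag(12(3p^2 - 6p - 1), 12(q + 1)).
At (-1, 1): H = diag(96, 24).
Both eigenvalues are positive, so H is positive definite: a local minimum.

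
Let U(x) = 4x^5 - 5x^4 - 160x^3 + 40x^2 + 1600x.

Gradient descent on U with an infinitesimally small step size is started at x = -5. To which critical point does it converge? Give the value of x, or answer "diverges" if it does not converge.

U'(x) = 20(x - 5)(x - 2)(x + 2)(x + 4), so U'(-5) = 4200.
Gradient descent moves in the -U' direction, i.e. x is decreasing.
There is no critical point below x=-5, and U' keeps the same sign, so the iterate runs off to −∞.

diverges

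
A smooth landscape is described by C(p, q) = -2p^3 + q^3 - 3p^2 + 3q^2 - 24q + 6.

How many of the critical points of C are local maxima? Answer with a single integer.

1

C separates as a function of p plus a function of q, so ∇C=0 decouples.
∂C/∂p = -6p(p + 1) = 0 at p ∈ {-1, 0}; ∂C/∂q = 3(q - 2)(q + 4) = 0 at q ∈ {-4, 2}.
The Hessian is diagonal: diag(C_pp, C_qq). Second derivatives: C_pp(-1)=6, C_pp(0)=-6; C_qq(-4)=-18, C_qq(2)=18.
Local maxima occur where both diagonal entries negative: (0, -4). Count: 1.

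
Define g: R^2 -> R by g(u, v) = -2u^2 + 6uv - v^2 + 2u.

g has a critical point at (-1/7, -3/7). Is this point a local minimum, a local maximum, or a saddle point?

The Hessian of g is constant: H = [[-4, 6], [6, -2]].
det(H) = (-4)·(-2) − 6² = -28.
Since det(H) < 0, H is indefinite and the critical point is a saddle point.

saddle point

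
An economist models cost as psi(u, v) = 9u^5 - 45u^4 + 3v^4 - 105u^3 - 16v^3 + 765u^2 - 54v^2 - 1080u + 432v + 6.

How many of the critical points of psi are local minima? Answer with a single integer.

psi separates as a function of u plus a function of v, so ∇psi=0 decouples.
∂psi/∂u = 45(u - 4)(u - 2)(u - 1)(u + 3) = 0 at u ∈ {-3, 1, 2, 4}; ∂psi/∂v = 12(v - 4)(v - 3)(v + 3) = 0 at v ∈ {-3, 3, 4}.
The Hessian is diagonal: diag(psi_uu, psi_vv). Second derivatives: psi_uu(-3)=-6300, psi_uu(1)=540, psi_uu(2)=-450, psi_uu(4)=1890; psi_vv(-3)=504, psi_vv(3)=-72, psi_vv(4)=84.
Local minima occur where both diagonal entries positive: (1, -3), (1, 4), (4, -3), (4, 4). Count: 4.

4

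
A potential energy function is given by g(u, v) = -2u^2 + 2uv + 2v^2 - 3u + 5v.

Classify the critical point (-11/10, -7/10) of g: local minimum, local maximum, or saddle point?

saddle point

The Hessian of g is constant: H = [[-4, 2], [2, 4]].
det(H) = (-4)·4 − 2² = -20.
Since det(H) < 0, H is indefinite and the critical point is a saddle point.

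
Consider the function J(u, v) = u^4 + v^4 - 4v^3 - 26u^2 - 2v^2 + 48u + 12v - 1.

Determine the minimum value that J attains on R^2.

J(u,v) separates as P(u) + Q(v) − 1, so its minimum is min P + min Q − 1.
P'(u) = 4(u - 3)(u - 1)(u + 4) vanishes at u ∈ {-4, 1, 3}; Q'(v) = 4(v - 3)(v - 1)(v + 1) vanishes at v ∈ {-1, 1, 3}.
Local minima of P (where P''>0): P(-4)=-352, P(3)=-9. Local minima of Q: Q(-1)=-9, Q(3)=-9.
So the global minimum of J is P(-4) + Q(-1) − 1 = -352 − 9 − 1 = -362, attained at (-4, -1).

-362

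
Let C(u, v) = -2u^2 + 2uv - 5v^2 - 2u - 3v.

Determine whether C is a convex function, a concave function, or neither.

concave

C is quadratic, so its Hessian is the constant matrix H = [[-4, 2], [2, -10]].
det(H) = 36, tr(H) = -14.
det(H) > 0 and tr(H) < 0, so H is negative definite everywhere: concave.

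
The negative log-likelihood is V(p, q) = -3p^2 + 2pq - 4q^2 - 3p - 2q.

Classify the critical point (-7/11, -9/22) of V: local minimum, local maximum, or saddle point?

local maximum

The Hessian of V is constant: H = [[-6, 2], [2, -8]].
det(H) = (-6)·(-8) − 2² = 44.
det(H) > 0 and tr(H) = -14 < 0, so H is negative definite and the point is a local maximum.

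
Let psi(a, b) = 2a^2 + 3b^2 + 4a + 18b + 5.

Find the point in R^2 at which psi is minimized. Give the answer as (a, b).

psi(a,b) separates as P(a) + Q(b) + 5, so its minimum is min P + min Q + 5.
P'(a) = 4a + 4 vanishes at a ∈ {-1}; Q'(b) = 6b + 18 vanishes at b ∈ {-3}.
Local minima of P (where P''>0): P(-1)=-2. Local minima of Q: Q(-3)=-27.
So the global minimum of psi is P(-1) + Q(-3) + 5 = -2 − 27 + 5 = -24, attained at (-1, -3).

(-1, -3)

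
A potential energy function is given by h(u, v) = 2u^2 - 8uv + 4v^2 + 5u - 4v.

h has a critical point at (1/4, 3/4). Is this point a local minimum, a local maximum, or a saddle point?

The Hessian of h is constant: H = [[4, -8], [-8, 8]].
det(H) = 4·8 − (-8)² = -32.
Since det(H) < 0, H is indefinite and the critical point is a saddle point.

saddle point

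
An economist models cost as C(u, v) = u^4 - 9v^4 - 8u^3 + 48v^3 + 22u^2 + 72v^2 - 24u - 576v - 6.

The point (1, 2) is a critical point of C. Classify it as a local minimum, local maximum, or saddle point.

The mixed partial ∂²C/∂u∂v is 0, so the Hessian at any point is diag(C_uu, C_vv) = diag(4(3u^2 - 12u + 11), 36(-3v^2 + 8v + 4)).
At (1, 2): H = diag(8, 288).
Both eigenvalues are positive, so H is positive definite: a local minimum.

local minimum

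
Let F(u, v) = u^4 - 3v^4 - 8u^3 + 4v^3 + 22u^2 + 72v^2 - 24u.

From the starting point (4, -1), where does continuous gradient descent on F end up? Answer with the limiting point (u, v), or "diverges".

F is separable, so gradient descent decouples: u follows -∂F/∂u, v follows -∂F/∂v.
∂F/∂u = 4(u - 3)(u - 2)(u - 1); at u=4 this is 24, so u decreases.
∂F/∂v = -12v(v - 4)(v + 3); at v=-1 this is -120, so v increases.
u converges to its nearest critical value 3 (a local min of the u-part); v converges to 0. The iterate converges to (3, 0).

(3, 0)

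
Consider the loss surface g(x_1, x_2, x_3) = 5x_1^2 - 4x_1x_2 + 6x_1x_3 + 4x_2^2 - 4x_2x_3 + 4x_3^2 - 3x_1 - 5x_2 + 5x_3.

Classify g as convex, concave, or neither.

convex

g is quadratic, so its Hessian is the constant matrix H = [[10, -4, 6], [-4, 8, -4], [6, -4, 8]].
Leading principal minors: 10, 64, 256.
All positive ⇒ H ≻ 0 ⇒ convex.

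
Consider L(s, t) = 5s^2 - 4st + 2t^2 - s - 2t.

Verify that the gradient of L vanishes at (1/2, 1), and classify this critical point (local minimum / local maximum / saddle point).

local minimum

∇L = (10s - 4t - 1, -4s + 4t - 2); substituting (1/2, 1) gives ∇L = (0, 0), so (1/2, 1) is indeed a critical point.
The Hessian of L is constant: H = [[10, -4], [-4, 4]].
det(H) = 10·4 − (-4)² = 24.
det(H) > 0 and tr(H) = 14 > 0, so H is positive definite and the point is a local minimum.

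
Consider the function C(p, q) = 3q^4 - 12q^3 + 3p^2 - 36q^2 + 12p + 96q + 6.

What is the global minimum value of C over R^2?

C(p,q) separates as A(p) + B(q) + 6, so its minimum is min A + min B + 6.
A'(p) = 6p + 12 vanishes at p ∈ {-2}; B'(q) = 12(q - 4)(q - 1)(q + 2) vanishes at q ∈ {-2, 1, 4}.
Local minima of A (where A''>0): A(-2)=-12. Local minima of B: B(-2)=-192, B(4)=-192.
So the global minimum of C is A(-2) + B(-2) + 6 = -12 − 192 + 6 = -198, attained at (-2, -2).

-198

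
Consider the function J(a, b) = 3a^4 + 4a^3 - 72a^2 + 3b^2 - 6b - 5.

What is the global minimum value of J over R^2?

-648

J(a,b) separates as P(a) + Q(b) − 5, so its minimum is min P + min Q − 5.
P'(a) = 12a(a - 3)(a + 4) vanishes at a ∈ {-4, 0, 3}; Q'(b) = 6b - 6 vanishes at b ∈ {1}.
Local minima of P (where P''>0): P(-4)=-640, P(3)=-297. Local minima of Q: Q(1)=-3.
So the global minimum of J is P(-4) + Q(1) − 5 = -640 − 3 − 5 = -648, attained at (-4, 1).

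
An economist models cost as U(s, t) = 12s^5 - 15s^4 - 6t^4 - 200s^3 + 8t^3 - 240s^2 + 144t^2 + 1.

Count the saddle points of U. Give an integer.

U separates as a function of s plus a function of t, so ∇U=0 decouples.
∂U/∂s = 60s(s - 4)(s + 1)(s + 2) = 0 at s ∈ {-2, -1, 0, 4}; ∂U/∂t = -24t(t - 4)(t + 3) = 0 at t ∈ {-3, 0, 4}.
The Hessian is diagonal: diag(U_ss, U_tt). Second derivatives: U_ss(-2)=-720, U_ss(-1)=300, U_ss(0)=-480, U_ss(4)=7200; U_tt(-3)=-504, U_tt(0)=288, U_tt(4)=-672.
Saddle points occur where the two diagonal entries have opposite signs: (-2, 0), (-1, -3), (-1, 4), (0, 0), (4, -3), (4, 4). Count: 6.

6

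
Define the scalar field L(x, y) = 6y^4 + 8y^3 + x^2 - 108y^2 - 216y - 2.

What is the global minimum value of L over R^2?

-920

L(x,y) separates as P(x) + Q(y) − 2, so its minimum is min P + min Q − 2.
P'(x) = 2x vanishes at x ∈ {0}; Q'(y) = 24(y - 3)(y + 1)(y + 3) vanishes at y ∈ {-3, -1, 3}.
Local minima of P (where P''>0): P(0)=0. Local minima of Q: Q(-3)=-54, Q(3)=-918.
So the global minimum of L is P(0) + Q(3) − 2 = 0 − 918 − 2 = -920, attained at (0, 3).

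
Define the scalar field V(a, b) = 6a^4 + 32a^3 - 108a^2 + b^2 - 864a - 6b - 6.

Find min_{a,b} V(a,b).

-2229

V(a,b) separates as P(a) + Q(b) − 6, so its minimum is min P + min Q − 6.
P'(a) = 24(a - 3)(a + 3)(a + 4) vanishes at a ∈ {-4, -3, 3}; Q'(b) = 2b - 6 vanishes at b ∈ {3}.
Local minima of P (where P''>0): P(-4)=1216, P(3)=-2214. Local minima of Q: Q(3)=-9.
So the global minimum of V is P(3) + Q(3) − 6 = -2214 − 9 − 6 = -2229, attained at (3, 3).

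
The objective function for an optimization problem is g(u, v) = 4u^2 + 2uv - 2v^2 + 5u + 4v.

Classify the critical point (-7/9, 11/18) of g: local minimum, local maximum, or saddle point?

saddle point

The Hessian of g is constant: H = [[8, 2], [2, -4]].
det(H) = 8·(-4) − 2² = -36.
Since det(H) < 0, H is indefinite and the critical point is a saddle point.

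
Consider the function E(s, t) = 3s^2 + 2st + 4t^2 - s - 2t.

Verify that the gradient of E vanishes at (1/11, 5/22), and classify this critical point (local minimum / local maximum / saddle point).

∇E = (6s + 2t - 1, 2s + 8t - 2); substituting (1/11, 5/22) gives ∇E = (0, 0), so (1/11, 5/22) is indeed a critical point.
The Hessian of E is constant: H = [[6, 2], [2, 8]].
det(H) = 6·8 − 2² = 44.
det(H) > 0 and tr(H) = 14 > 0, so H is positive definite and the point is a local minimum.

local minimum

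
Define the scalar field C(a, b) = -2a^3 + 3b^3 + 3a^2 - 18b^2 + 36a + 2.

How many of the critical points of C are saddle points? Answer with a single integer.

C separates as a function of a plus a function of b, so ∇C=0 decouples.
∂C/∂a = -6(a - 3)(a + 2) = 0 at a ∈ {-2, 3}; ∂C/∂b = 9b(b - 4) = 0 at b ∈ {0, 4}.
The Hessian is diagonal: diag(C_aa, C_bb). Second derivatives: C_aa(-2)=30, C_aa(3)=-30; C_bb(0)=-36, C_bb(4)=36.
Saddle points occur where the two diagonal entries have opposite signs: (-2, 0), (3, 4). Count: 2.

2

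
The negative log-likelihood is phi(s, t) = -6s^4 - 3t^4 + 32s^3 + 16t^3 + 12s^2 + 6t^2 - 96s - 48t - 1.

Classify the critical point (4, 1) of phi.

saddle point

The mixed partial ∂²phi/∂s∂t is 0, so the Hessian at any point is diag(phi_ss, phi_tt) = diag(24(-3s^2 + 8s + 1), 12(-3t^2 + 8t + 1)).
At (4, 1): H = diag(-360, 72).
The eigenvalues have opposite signs, so H is indefinite: a saddle point.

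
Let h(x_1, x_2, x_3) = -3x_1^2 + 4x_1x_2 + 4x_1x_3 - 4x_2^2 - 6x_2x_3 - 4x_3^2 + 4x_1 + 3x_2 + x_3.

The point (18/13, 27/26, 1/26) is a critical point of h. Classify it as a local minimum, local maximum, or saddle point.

local maximum

The Hessian is constant: H = [[-6, 4, 4], [4, -8, -6], [4, -6, -8]].
Leading principal minors: Δ₁ = -6, Δ₂ = 32, Δ₃ = -104.
The minors alternate sign starting negative (−, +, −), so H is negative definite: a local maximum.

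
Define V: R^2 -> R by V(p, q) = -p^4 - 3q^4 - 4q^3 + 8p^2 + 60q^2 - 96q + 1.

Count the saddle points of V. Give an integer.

V separates as a function of p plus a function of q, so ∇V=0 decouples.
∂V/∂p = -4p(p - 2)(p + 2) = 0 at p ∈ {-2, 0, 2}; ∂V/∂q = -12(q - 2)(q - 1)(q + 4) = 0 at q ∈ {-4, 1, 2}.
The Hessian is diagonal: diag(V_pp, V_qq). Second derivatives: V_pp(-2)=-32, V_pp(0)=16, V_pp(2)=-32; V_qq(-4)=-360, V_qq(1)=60, V_qq(2)=-72.
Saddle points occur where the two diagonal entries have opposite signs: (-2, 1), (0, -4), (0, 2), (2, 1). Count: 4.

4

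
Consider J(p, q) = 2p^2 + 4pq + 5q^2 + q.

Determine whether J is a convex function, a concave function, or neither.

convex

J is quadratic, so its Hessian is the constant matrix H = [[4, 4], [4, 10]].
det(H) = 24, tr(H) = 14.
det(H) > 0 and tr(H) > 0, so H is positive definite everywhere: convex.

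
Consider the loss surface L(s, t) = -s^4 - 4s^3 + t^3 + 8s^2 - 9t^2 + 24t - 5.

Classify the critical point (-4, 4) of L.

saddle point

The mixed partial ∂²L/∂s∂t is 0, so the Hessian at any point is diag(L_ss, L_tt) = diag(4(-3s^2 - 6s + 4), 6(t - 3)).
At (-4, 4): H = diag(-80, 6).
The eigenvalues have opposite signs, so H is indefinite: a saddle point.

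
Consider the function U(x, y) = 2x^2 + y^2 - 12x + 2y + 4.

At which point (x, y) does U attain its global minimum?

U(x,y) separates as P(x) + Q(y) + 4, so its minimum is min P + min Q + 4.
P'(x) = 4x - 12 vanishes at x ∈ {3}; Q'(y) = 2y + 2 vanishes at y ∈ {-1}.
Local minima of P (where P''>0): P(3)=-18. Local minima of Q: Q(-1)=-1.
So the global minimum of U is P(3) + Q(-1) + 4 = -18 − 1 + 4 = -15, attained at (3, -1).

(3, -1)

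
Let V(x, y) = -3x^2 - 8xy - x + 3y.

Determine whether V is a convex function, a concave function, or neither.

neither

V is quadratic, so its Hessian is the constant matrix H = [[-6, -8], [-8, 0]].
det(H) = -64, tr(H) = -6.
det(H) < 0, so H is indefinite: neither convex nor concave.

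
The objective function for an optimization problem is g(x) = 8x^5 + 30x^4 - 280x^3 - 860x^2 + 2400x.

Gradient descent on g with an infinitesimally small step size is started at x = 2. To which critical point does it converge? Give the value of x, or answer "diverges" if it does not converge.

4

g'(x) = 40(x - 4)(x - 1)(x + 3)(x + 5), so g'(2) = -2800.
Gradient descent moves in the -g' direction, i.e. x is increasing.
The nearest critical point in that direction is x = 4, where g'' = 7560 > 0 (a local minimum). The iterate converges there.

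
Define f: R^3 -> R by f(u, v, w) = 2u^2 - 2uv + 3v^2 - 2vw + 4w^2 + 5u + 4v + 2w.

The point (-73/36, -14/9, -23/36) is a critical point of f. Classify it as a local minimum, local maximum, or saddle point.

The Hessian is constant: H = [[4, -2, 0], [-2, 6, -2], [0, -2, 8]].
Leading principal minors: Δ₁ = 4, Δ₂ = 20, Δ₃ = 144.
All leading minors are positive, so H is positive definite: a local minimum.

local minimum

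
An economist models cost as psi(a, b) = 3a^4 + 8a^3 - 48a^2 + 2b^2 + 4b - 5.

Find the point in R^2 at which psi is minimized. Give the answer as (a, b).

(-4, -1)

psi(a,b) separates as P(a) + Q(b) − 5, so its minimum is min P + min Q − 5.
P'(a) = 12a(a - 2)(a + 4) vanishes at a ∈ {-4, 0, 2}; Q'(b) = 4b + 4 vanishes at b ∈ {-1}.
Local minima of P (where P''>0): P(-4)=-512, P(2)=-80. Local minima of Q: Q(-1)=-2.
So the global minimum of psi is P(-4) + Q(-1) − 5 = -512 − 2 − 5 = -519, attained at (-4, -1).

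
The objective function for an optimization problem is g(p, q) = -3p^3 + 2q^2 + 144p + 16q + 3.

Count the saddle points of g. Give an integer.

1

g separates as a function of p plus a function of q, so ∇g=0 decouples.
∂g/∂p = -9(p - 4)(p + 4) = 0 at p ∈ {-4, 4}; ∂g/∂q = 4(q + 4) = 0 at q ∈ {-4}.
The Hessian is diagonal: diag(g_pp, g_qq). Second derivatives: g_pp(-4)=72, g_pp(4)=-72; g_qq(-4)=4.
Saddle points occur where the two diagonal entries have opposite signs: (4, -4). Count: 1.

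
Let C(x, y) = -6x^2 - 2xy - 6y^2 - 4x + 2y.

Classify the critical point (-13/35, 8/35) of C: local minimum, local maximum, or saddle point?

The Hessian of C is constant: H = [[-12, -2], [-2, -12]].
det(H) = (-12)·(-12) − (-2)² = 140.
det(H) > 0 and tr(H) = -24 < 0, so H is negative definite and the point is a local maximum.

local maximum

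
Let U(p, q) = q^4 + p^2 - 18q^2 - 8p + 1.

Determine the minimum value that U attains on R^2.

-96

U(p,q) separates as A(p) + B(q) + 1, so its minimum is min A + min B + 1.
A'(p) = 2p - 8 vanishes at p ∈ {4}; B'(q) = 4q(q - 3)(q + 3) vanishes at q ∈ {-3, 0, 3}.
Local minima of A (where A''>0): A(4)=-16. Local minima of B: B(-3)=-81, B(3)=-81.
So the global minimum of U is A(4) + B(-3) + 1 = -16 − 81 + 1 = -96, attained at (4, -3).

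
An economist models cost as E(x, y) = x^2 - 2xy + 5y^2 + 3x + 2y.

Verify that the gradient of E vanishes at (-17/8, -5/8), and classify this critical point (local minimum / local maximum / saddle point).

local minimum

∇E = (2x - 2y + 3, -2x + 10y + 2); substituting (-17/8, -5/8) gives ∇E = (0, 0), so (-17/8, -5/8) is indeed a critical point.
The Hessian of E is constant: H = [[2, -2], [-2, 10]].
det(H) = 2·10 − (-2)² = 16.
det(H) > 0 and tr(H) = 12 > 0, so H is positive definite and the point is a local minimum.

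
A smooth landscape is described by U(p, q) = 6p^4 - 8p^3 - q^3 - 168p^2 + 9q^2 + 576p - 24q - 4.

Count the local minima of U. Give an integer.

U separates as a function of p plus a function of q, so ∇U=0 decouples.
∂U/∂p = 24(p - 3)(p - 2)(p + 4) = 0 at p ∈ {-4, 2, 3}; ∂U/∂q = -3(q - 4)(q - 2) = 0 at q ∈ {2, 4}.
The Hessian is diagonal: diag(U_pp, U_qq). Second derivatives: U_pp(-4)=1008, U_pp(2)=-144, U_pp(3)=168; U_qq(2)=6, U_qq(4)=-6.
Local minima occur where both diagonal entries positive: (-4, 2), (3, 2). Count: 2.

2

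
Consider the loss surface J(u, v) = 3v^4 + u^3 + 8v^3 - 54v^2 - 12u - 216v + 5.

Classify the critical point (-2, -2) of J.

local maximum

The mixed partial ∂²J/∂u∂v is 0, so the Hessian at any point is diag(J_uu, J_vv) = diag(6u, 12(3v^2 + 4v - 9)).
At (-2, -2): H = diag(-12, -60).
Both eigenvalues are negative, so H is negative definite: a local maximum.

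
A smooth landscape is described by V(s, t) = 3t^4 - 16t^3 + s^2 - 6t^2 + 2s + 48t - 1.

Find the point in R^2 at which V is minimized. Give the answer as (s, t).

(-1, 4)

V(s,t) separates as P(s) + Q(t) − 1, so its minimum is min P + min Q − 1.
P'(s) = 2s + 2 vanishes at s ∈ {-1}; Q'(t) = 12(t - 4)(t - 1)(t + 1) vanishes at t ∈ {-1, 1, 4}.
Local minima of P (where P''>0): P(-1)=-1. Local minima of Q: Q(-1)=-35, Q(4)=-160.
So the global minimum of V is P(-1) + Q(4) − 1 = -1 − 160 − 1 = -162, attained at (-1, 4).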